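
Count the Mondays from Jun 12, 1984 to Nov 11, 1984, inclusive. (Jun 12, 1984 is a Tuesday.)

Jun 12, 1984 is a Tuesday; the first Monday on or after it is Jun 18, 1984 (6 days later).
From Jun 18, 1984 to Nov 11, 1984: 12 + 31 + 31 + 30 + 31 + 11 = 146 days (rest of Jun, Jul, Aug, Sep, Oct, Nov).
146 ÷ 7 = 20 full weeks with remainder 6, so 20 more Mondays after the first → 21.

21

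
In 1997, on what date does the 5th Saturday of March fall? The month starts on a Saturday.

29 March 1997

March 1997 begins on a Saturday, so the first Saturday is March 1.
The 5th Saturday is 4 weeks later: 1 + 28 = 29.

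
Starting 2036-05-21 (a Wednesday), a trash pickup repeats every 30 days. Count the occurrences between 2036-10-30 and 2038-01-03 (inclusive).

14

Occurrences land 30·i days after 2036-05-21 for i = 0, 1, 2, …
2036-10-30 is 162 days after the start; 162 ÷ 30 = 5 remainder 12; since the remainder is 12, round up to i = 6. First occurrence in the window: #7 on 2036-11-17 (6×30 = 180 days in).
2038-01-03 is 592 days after the start; 592 ÷ 30 = 19 remainder 22. Last occurrence in the window: #20 on 2037-12-12.
Occurrences #7 through #20: 14 in total.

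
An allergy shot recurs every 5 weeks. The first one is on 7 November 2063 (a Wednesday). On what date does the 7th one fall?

The 7th occurrence is 6 intervals after the first: 6 × 35 = 210 days after 7 November 2063.
November has 30 days — 23 days to the end of November leaves 187.
December has 31 days (156 left).
January has 31 days (125 left).
February has 29 days (96 left).
March has 31 days (65 left).
April has 30 days (35 left).
May has 31 days (4 left).
4 days into June → 4 June 2064.

4 June 2064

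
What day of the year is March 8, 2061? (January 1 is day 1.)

67

Days in months before March: 31 + 28 = 59.
Plus 8 days into March → day 67.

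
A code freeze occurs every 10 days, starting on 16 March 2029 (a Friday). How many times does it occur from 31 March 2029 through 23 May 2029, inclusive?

5

Occurrences land 10·i days after 16 March 2029 for i = 0, 1, 2, …
31 March 2029 is 15 days after the start; 15 ÷ 10 = 1 remainder 5; since the remainder is 5, round up to i = 2. First occurrence in the window: #3 on 5 April 2029 (2×10 = 20 days in).
23 May 2029 is 68 days after the start; 68 ÷ 10 = 6 remainder 8. Last occurrence in the window: #7 on 15 May 2029.
Occurrences #3 through #7: 5 in total.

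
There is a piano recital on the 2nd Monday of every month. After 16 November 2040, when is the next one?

10 December 2040

November 2040 starts on a Thursday; its first Monday is the 5th, so the 2nd Monday is the 12th — 12 November 2040.
That is not after 16 November 2040, so look at December 2040.
December 2040 starts on a Saturday; its first Monday is the 3rd, so the 2nd Monday is the 10th — 10 December 2040.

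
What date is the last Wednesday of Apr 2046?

The first Wednesday of Apr 2046 is Apr 4.
Apr 2046 has 30 days. Adding weeks: 4, 11, 18, 25 — the last one ≤ 30 is the 25th.

Apr 25, 2046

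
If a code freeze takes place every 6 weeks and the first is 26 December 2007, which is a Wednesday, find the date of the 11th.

18 February 2009

The 11th occurrence is 10 intervals after the first: 10 × 42 = 420 days after 26 December 2007.
December has 31 days — 5 days to the end of December leaves 415.
2008 has 366 days (49 left).
January has 31 days (18 left).
18 days into February → 18 February 2009.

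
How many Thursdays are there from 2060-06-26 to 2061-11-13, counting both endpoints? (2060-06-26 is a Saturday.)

72

2060-06-26 is a Saturday; the first Thursday on or after it is 2060-07-01 (5 days later).
From 2060-07-01 to 2061-11-13: 183 + 317 = 500 days (rest of 2060, to 2061-11-13 in 2061).
500 ÷ 7 = 71 full weeks with remainder 3, so 71 more Thursdays after the first → 72.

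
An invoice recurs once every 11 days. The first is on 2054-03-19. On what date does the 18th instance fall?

2054-09-22

The 18th occurrence is 17 intervals after the first: 17 × 11 = 187 days after 2054-03-19.
March has 31 days — 12 days to the end of March leaves 175.
April has 30 days (145 left).
May has 31 days (114 left).
June has 30 days (84 left).
July has 31 days (53 left).
August has 31 days (22 left).
22 days into September → 2054-09-22.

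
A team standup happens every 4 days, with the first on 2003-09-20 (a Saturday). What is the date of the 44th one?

The 44th occurrence is 43 intervals after the first: 43 × 4 = 172 days after 2003-09-20.
September has 30 days — 10 days to the end of September leaves 162.
October has 31 days (131 left).
November has 30 days (101 left).
December has 31 days (70 left).
January has 31 days (39 left).
February has 29 days (10 left).
10 days into March → 2004-03-10.

2004-03-10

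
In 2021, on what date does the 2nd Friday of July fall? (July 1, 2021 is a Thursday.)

July 2021 begins on a Thursday, so the first Friday is July 2 (1 day later).
The 2nd Friday is 1 weeks later: 2 + 7 = 9.

9 July 2021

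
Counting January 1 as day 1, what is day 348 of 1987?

1987-12-14

January has 31 days (348 − 31 = 317 remain).
February has 28 days (317 − 28 = 289 remain).
March has 31 days (289 − 31 = 258 remain).
April has 30 days (258 − 30 = 228 remain).
May has 31 days (228 − 31 = 197 remain).
June has 30 days (197 − 30 = 167 remain).
July has 31 days (167 − 31 = 136 remain).
August has 31 days (136 − 31 = 105 remain).
September has 30 days (105 − 30 = 75 remain).
October has 31 days (75 − 31 = 44 remain).
November has 30 days (44 − 30 = 14 remain).
14 into December → December 14.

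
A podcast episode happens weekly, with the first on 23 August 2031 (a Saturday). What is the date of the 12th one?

The 12th occurrence is 11 intervals after the first: 11 × 7 = 77 days after 23 August 2031.
August has 31 days — 8 days to the end of August leaves 69.
September has 30 days (39 left).
October has 31 days (8 left).
8 days into November → 8 November 2031.

8 November 2031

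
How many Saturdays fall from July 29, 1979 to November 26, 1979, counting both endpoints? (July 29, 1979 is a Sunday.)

July 29, 1979 is a Sunday; the first Saturday on or after it is August 4, 1979 (6 days later).
From August 4, 1979 to November 26, 1979: 27 + 30 + 31 + 26 = 114 days (rest of August, September, October, November).
114 ÷ 7 = 16 full weeks with remainder 2, so 16 more Saturdays after the first → 17.

17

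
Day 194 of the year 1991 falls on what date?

January has 31 days (194 − 31 = 163 remain).
February has 28 days (163 − 28 = 135 remain).
March has 31 days (135 − 31 = 104 remain).
April has 30 days (104 − 30 = 74 remain).
May has 31 days (74 − 31 = 43 remain).
June has 30 days (43 − 30 = 13 remain).
13 into July → July 13.

13 July 1991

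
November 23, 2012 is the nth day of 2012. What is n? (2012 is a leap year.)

Days in months before November: 31 + 29 + 31 + 30 + 31 + 30 + 31 + 31 + 30 + 31 = 305.
Plus 23 days into November → day 328.

328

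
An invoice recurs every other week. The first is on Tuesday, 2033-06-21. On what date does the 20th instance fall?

2034-03-14

The 20th occurrence is 19 intervals after the first: 19 × 14 = 266 days after 2033-06-21.
June has 30 days — 9 days to the end of June leaves 257.
July has 31 days (226 left).
August has 31 days (195 left).
September has 30 days (165 left).
October has 31 days (134 left).
November has 30 days (104 left).
December has 31 days (73 left).
January has 31 days (42 left).
February has 28 days (14 left).
14 days into March → 2034-03-14.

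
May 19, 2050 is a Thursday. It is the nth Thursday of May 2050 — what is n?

Day 19 falls in week ⌈19/7⌉ of the month.
Days 1–7 hold the 1st Thursday, 8–14 the 2nd, 15–21 the 3rd, 22–28 the 4th, 29–31 the 5th.
19 is in the range for the 3rd.

3rd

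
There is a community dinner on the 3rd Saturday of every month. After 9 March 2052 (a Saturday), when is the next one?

March 2052 starts on a Friday; its first Saturday is the 2nd, so the 3rd Saturday is the 16th — 16 March 2052.
16 March 2052 is after 9 March 2052, so that is the next one.

16 March 2052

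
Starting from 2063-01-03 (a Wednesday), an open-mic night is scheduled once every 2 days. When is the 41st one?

2063-03-24

The 41st occurrence is 40 intervals after the first: 40 × 2 = 80 days after 2063-01-03.
January has 31 days — 28 days to the end of January leaves 52.
February has 28 days (24 left).
24 days into March → 2063-03-24.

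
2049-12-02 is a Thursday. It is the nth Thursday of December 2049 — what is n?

Day 2 falls in week ⌈2/7⌉ of the month.
Days 1–7 hold the 1st Thursday, 8–14 the 2nd, 15–21 the 3rd, 22–28 the 4th, 29–31 the 5th.
2 is in the range for the 1st.

1st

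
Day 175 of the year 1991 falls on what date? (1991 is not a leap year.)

January has 31 days (175 − 31 = 144 remain).
February has 28 days (144 − 28 = 116 remain).
March has 31 days (116 − 31 = 85 remain).
April has 30 days (85 − 30 = 55 remain).
May has 31 days (55 − 31 = 24 remain).
24 into June → June 24.

1991-06-24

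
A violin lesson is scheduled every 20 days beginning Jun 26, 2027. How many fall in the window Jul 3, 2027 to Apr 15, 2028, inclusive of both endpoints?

Occurrences land 20·i days after Jun 26, 2027 for i = 0, 1, 2, …
Jul 3, 2027 is 7 days after the start; 7 ÷ 20 = 0 remainder 7; since the remainder is 7, round up to i = 1. First occurrence in the window: #2 on Jul 16, 2027 (1×20 = 20 days in).
Apr 15, 2028 is 294 days after the start; 294 ÷ 20 = 14 remainder 14. Last occurrence in the window: #15 on Apr 1, 2028.
Occurrences #2 through #15: 14 in total.

14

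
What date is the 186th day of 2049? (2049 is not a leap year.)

July 5, 2049

January has 31 days (186 − 31 = 155 remain).
February has 28 days (155 − 28 = 127 remain).
March has 31 days (127 − 31 = 96 remain).
April has 30 days (96 − 30 = 66 remain).
May has 31 days (66 − 31 = 35 remain).
June has 30 days (35 − 30 = 5 remain).
5 into July → July 5.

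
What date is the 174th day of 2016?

2016-06-22

January has 31 days (174 − 31 = 143 remain).
February has 29 days (143 − 29 = 114 remain).
March has 31 days (114 − 31 = 83 remain).
April has 30 days (83 − 30 = 53 remain).
May has 31 days (53 − 31 = 22 remain).
22 into June → June 22.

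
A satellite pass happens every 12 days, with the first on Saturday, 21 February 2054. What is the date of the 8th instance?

16 May 2054

The 8th occurrence is 7 intervals after the first: 7 × 12 = 84 days after 21 February 2054.
February has 28 days — 7 days to the end of February leaves 77.
March has 31 days (46 left).
April has 30 days (16 left).
16 days into May → 16 May 2054.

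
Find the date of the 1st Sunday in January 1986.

January 5, 1986

January 1986 begins on a Wednesday, so the first Sunday is January 5 (4 days later).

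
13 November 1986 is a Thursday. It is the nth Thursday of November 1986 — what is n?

Day 13 falls in week ⌈13/7⌉ of the month.
Days 1–7 hold the 1st Thursday, 8–14 the 2nd, 15–21 the 3rd, 22–28 the 4th, 29–31 the 5th.
13 is in the range for the 2nd.

2nd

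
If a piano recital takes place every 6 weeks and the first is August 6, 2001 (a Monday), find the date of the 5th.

January 21, 2002

The 5th occurrence is 4 intervals after the first: 4 × 42 = 168 days after August 6, 2001.
August has 31 days — 25 days to the end of August leaves 143.
September has 30 days (113 left).
October has 31 days (82 left).
November has 30 days (52 left).
December has 31 days (21 left).
21 days into January → January 21, 2002.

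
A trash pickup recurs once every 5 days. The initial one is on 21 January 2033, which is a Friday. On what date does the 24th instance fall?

16 May 2033

The 24th occurrence is 23 intervals after the first: 23 × 5 = 115 days after 21 January 2033.
January has 31 days — 10 days to the end of January leaves 105.
February has 28 days (77 left).
March has 31 days (46 left).
April has 30 days (16 left).
16 days into May → 16 May 2033.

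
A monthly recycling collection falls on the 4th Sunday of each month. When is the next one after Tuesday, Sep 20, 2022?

Sep 25, 2022

Sep 2022 starts on a Thursday; its first Sunday is the 4th, so the 4th Sunday is the 25th — Sep 25, 2022.
Sep 25, 2022 is after Sep 20, 2022, so that is the next one.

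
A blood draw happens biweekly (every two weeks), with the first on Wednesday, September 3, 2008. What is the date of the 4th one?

The 4th occurrence is 3 intervals after the first: 3 × 14 = 42 days after September 3, 2008.
September has 30 days — 27 days to the end of September leaves 15.
15 days into October → October 15, 2008.

October 15, 2008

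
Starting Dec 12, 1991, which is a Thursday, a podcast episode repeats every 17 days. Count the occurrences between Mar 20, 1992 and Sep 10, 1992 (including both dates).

11

Occurrences land 17·i days after Dec 12, 1991 for i = 0, 1, 2, …
Mar 20, 1992 is 99 days after the start; 99 ÷ 17 = 5 remainder 14; since the remainder is 14, round up to i = 6. First occurrence in the window: #7 on Mar 23, 1992 (6×17 = 102 days in).
Sep 10, 1992 is 273 days after the start; 273 ÷ 17 = 16 remainder 1. Last occurrence in the window: #17 on Sep 9, 1992.
Occurrences #7 through #17: 11 in total.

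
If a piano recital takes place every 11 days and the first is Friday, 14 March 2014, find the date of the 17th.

6 September 2014

The 17th occurrence is 16 intervals after the first: 16 × 11 = 176 days after 14 March 2014.
March has 31 days — 17 days to the end of March leaves 159.
April has 30 days (129 left).
May has 31 days (98 left).
June has 30 days (68 left).
July has 31 days (37 left).
August has 31 days (6 left).
6 days into September → 6 September 2014.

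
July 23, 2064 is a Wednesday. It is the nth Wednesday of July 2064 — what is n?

Day 23 falls in week ⌈23/7⌉ of the month.
Days 1–7 hold the 1st Wednesday, 8–14 the 2nd, 15–21 the 3rd, 22–28 the 4th, 29–31 the 5th.
23 is in the range for the 4th.

4th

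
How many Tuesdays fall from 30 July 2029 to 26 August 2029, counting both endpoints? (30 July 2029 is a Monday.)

4

30 July 2029 is a Monday; the first Tuesday on or after it is 31 July 2029 (1 day later).
From 31 July 2029 to 26 August 2029: 0 + 26 = 26 days (rest of July, August).
26 ÷ 7 = 3 full weeks with remainder 5, so 3 more Tuesdays after the first → 4.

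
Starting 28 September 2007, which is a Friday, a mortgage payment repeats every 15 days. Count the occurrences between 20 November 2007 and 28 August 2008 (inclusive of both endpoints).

19

Occurrences land 15·i days after 28 September 2007 for i = 0, 1, 2, …
20 November 2007 is 53 days after the start; 53 ÷ 15 = 3 remainder 8; since the remainder is 8, round up to i = 4. First occurrence in the window: #5 on 27 November 2007 (4×15 = 60 days in).
28 August 2008 is 335 days after the start; 335 ÷ 15 = 22 remainder 5. Last occurrence in the window: #23 on 23 August 2008.
Occurrences #5 through #23: 19 in total.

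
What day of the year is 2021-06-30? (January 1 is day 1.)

181

Days in months before June: 31 + 28 + 31 + 30 + 31 = 151.
Plus 30 days into June → day 181.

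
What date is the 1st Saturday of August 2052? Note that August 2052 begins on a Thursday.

2052-08-03

August 2052 begins on a Thursday, so the first Saturday is August 3 (2 days later).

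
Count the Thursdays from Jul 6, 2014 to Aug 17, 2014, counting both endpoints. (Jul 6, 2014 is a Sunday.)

6

Jul 6, 2014 is a Sunday; the first Thursday on or after it is Jul 10, 2014 (4 days later).
From Jul 10, 2014 to Aug 17, 2014: 21 + 17 = 38 days (rest of Jul, Aug).
38 ÷ 7 = 5 full weeks with remainder 3, so 5 more Thursdays after the first → 6.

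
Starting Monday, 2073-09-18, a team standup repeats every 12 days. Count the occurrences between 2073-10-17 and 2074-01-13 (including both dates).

Occurrences land 12·i days after 2073-09-18 for i = 0, 1, 2, …
2073-10-17 is 29 days after the start; 29 ÷ 12 = 2 remainder 5; since the remainder is 5, round up to i = 3. First occurrence in the window: #4 on 2073-10-24 (3×12 = 36 days in).
2074-01-13 is 117 days after the start; 117 ÷ 12 = 9 remainder 9. Last occurrence in the window: #10 on 2074-01-04.
Occurrences #4 through #10: 7 in total.

7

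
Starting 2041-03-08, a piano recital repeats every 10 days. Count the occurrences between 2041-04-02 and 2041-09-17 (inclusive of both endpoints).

Occurrences land 10·i days after 2041-03-08 for i = 0, 1, 2, …
2041-04-02 is 25 days after the start; 25 ÷ 10 = 2 remainder 5; since the remainder is 5, round up to i = 3. First occurrence in the window: #4 on 2041-04-07 (3×10 = 30 days in).
2041-09-17 is 193 days after the start; 193 ÷ 10 = 19 remainder 3. Last occurrence in the window: #20 on 2041-09-14.
Occurrences #4 through #20: 17 in total.

17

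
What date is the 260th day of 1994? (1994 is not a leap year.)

Sep 17, 1994

Jan has 31 days (260 − 31 = 229 remain).
Feb has 28 days (229 − 28 = 201 remain).
Mar has 31 days (201 − 31 = 170 remain).
Apr has 30 days (170 − 30 = 140 remain).
May has 31 days (140 − 31 = 109 remain).
Jun has 30 days (109 − 30 = 79 remain).
Jul has 31 days (79 − 31 = 48 remain).
Aug has 31 days (48 − 31 = 17 remain).
17 into Sep → Sep 17.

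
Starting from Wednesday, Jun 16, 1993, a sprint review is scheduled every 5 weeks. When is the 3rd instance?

Aug 25, 1993

The 3rd occurrence is 2 intervals after the first: 2 × 35 = 70 days after Jun 16, 1993.
Jun has 30 days — 14 days to the end of Jun leaves 56.
Jul has 31 days (25 left).
25 days into Aug → Aug 25, 1993.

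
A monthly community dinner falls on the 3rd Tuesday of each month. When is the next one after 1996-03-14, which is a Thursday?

March 1996 starts on a Friday; its first Tuesday is the 5th, so the 3rd Tuesday is the 19th — 1996-03-19.
1996-03-19 is after 1996-03-14, so that is the next one.

1996-03-19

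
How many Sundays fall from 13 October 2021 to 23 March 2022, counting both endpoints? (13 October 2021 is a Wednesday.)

23

13 October 2021 is a Wednesday; the first Sunday on or after it is 17 October 2021 (4 days later).
From 17 October 2021 to 23 March 2022: 14 + 30 + 31 + 31 + 28 + 23 = 157 days (rest of October, November, December, January, February, March).
157 ÷ 7 = 22 full weeks with remainder 3, so 22 more Sundays after the first → 23.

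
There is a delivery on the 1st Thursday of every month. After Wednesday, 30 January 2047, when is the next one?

7 February 2047

January 2047 starts on a Tuesday, so its 1st Thursday is 3 January 2047 (2 days in).
That is not after 30 January 2047, so look at February 2047.
February 2047 starts on a Friday, so its 1st Thursday is 7 February 2047 (6 days in).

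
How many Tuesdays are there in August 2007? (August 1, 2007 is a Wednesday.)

August 1, 2007 is a Wednesday; the first Tuesday on or after it is August 7, 2007 (6 days later).
From August 7, 2007 to August 31, 2007 is 31 − 7 = 24 days.
24 ÷ 7 = 3 full weeks with remainder 3, so 3 more Tuesdays after the first → 4.

4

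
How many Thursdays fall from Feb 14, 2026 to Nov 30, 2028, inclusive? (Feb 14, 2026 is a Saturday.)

Feb 14, 2026 is a Saturday; the first Thursday on or after it is Feb 19, 2026 (5 days later).
From Feb 19, 2026 to Nov 30, 2028: 315 + 365 + 335 = 1015 days (rest of 2026, 2027, to Nov 30, 2028 in 2028).
1015 ÷ 7 = 145 full weeks with remainder 0, so 145 more Thursdays after the first → 146.

146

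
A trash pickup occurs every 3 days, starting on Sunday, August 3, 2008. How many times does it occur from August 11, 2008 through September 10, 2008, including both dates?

Occurrences land 3·i days after August 3, 2008 for i = 0, 1, 2, …
August 11, 2008 is 8 days after the start; 8 ÷ 3 = 2 remainder 2; since the remainder is 2, round up to i = 3. First occurrence in the window: #4 on August 12, 2008 (3×3 = 9 days in).
September 10, 2008 is 38 days after the start; 38 ÷ 3 = 12 remainder 2. Last occurrence in the window: #13 on September 8, 2008.
Occurrences #4 through #13: 10 in total.

10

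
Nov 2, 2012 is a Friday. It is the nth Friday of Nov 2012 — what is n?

1st

Day 2 falls in week ⌈2/7⌉ of the month.
Days 1–7 hold the 1st Friday, 8–14 the 2nd, 15–21 the 3rd, 22–28 the 4th, 29–31 the 5th.
2 is in the range for the 1st.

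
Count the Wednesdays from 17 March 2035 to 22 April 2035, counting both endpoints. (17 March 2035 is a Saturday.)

17 March 2035 is a Saturday; the first Wednesday on or after it is 21 March 2035 (4 days later).
From 21 March 2035 to 22 April 2035: 10 + 22 = 32 days (rest of March, April).
32 ÷ 7 = 4 full weeks with remainder 4, so 4 more Wednesdays after the first → 5.

5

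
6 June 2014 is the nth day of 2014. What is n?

Days in months before June: 31 + 28 + 31 + 30 + 31 = 151.
Plus 6 days into June → day 157.

157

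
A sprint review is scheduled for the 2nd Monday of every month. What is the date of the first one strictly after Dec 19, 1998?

Dec 1998 starts on a Tuesday; its first Monday is the 7th, so the 2nd Monday is the 14th — Dec 14, 1998.
That is not after Dec 19, 1998, so look at Jan 1999.
Jan 1999 starts on a Friday; its first Monday is the 4th, so the 2nd Monday is the 11th — Jan 11, 1999.

Jan 11, 1999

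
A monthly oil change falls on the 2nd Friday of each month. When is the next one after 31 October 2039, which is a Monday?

October 2039 starts on a Saturday; its first Friday is the 7th, so the 2nd Friday is the 14th — 14 October 2039.
That is not after 31 October 2039, so look at November 2039.
November 2039 starts on a Tuesday; its first Friday is the 4th, so the 2nd Friday is the 11th — 11 November 2039.

11 November 2039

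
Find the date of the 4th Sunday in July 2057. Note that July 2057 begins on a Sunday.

22 July 2057

July 2057 begins on a Sunday, so the first Sunday is July 1.
The 4th Sunday is 3 weeks later: 1 + 21 = 22.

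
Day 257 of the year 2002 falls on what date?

Sep 14, 2002

Jan has 31 days (257 − 31 = 226 remain).
Feb has 28 days (226 − 28 = 198 remain).
Mar has 31 days (198 − 31 = 167 remain).
Apr has 30 days (167 − 30 = 137 remain).
May has 31 days (137 − 31 = 106 remain).
Jun has 30 days (106 − 30 = 76 remain).
Jul has 31 days (76 − 31 = 45 remain).
Aug has 31 days (45 − 31 = 14 remain).
14 into Sep → Sep 14.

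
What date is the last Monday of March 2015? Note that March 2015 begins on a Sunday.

March 2015 begins on a Sunday, so the first Monday is March 2 (1 day later).
March 2015 has 31 days. Adding weeks: 2, 9, 16, 23, 30 — the last one ≤ 31 is the 30th.

March 30, 2015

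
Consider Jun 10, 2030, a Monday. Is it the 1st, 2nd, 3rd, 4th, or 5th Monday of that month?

Day 10 falls in week ⌈10/7⌉ of the month.
Days 1–7 hold the 1st Monday, 8–14 the 2nd, 15–21 the 3rd, 22–28 the 4th, 29–31 the 5th.
10 is in the range for the 2nd.

2nd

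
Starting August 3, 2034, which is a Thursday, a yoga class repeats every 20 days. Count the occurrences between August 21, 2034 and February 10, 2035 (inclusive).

9

Occurrences land 20·i days after August 3, 2034 for i = 0, 1, 2, …
August 21, 2034 is 18 days after the start; 18 ÷ 20 = 0 remainder 18; since the remainder is 18, round up to i = 1. First occurrence in the window: #2 on August 23, 2034 (1×20 = 20 days in).
February 10, 2035 is 191 days after the start; 191 ÷ 20 = 9 remainder 11. Last occurrence in the window: #10 on January 30, 2035.
Occurrences #2 through #10: 9 in total.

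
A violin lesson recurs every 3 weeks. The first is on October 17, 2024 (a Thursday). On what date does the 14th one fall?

The 14th occurrence is 13 intervals after the first: 13 × 21 = 273 days after October 17, 2024.
October has 31 days — 14 days to the end of October leaves 259.
November has 30 days (229 left).
December has 31 days (198 left).
January has 31 days (167 left).
February has 28 days (139 left).
March has 31 days (108 left).
April has 30 days (78 left).
May has 31 days (47 left).
June has 30 days (17 left).
17 days into July → July 17, 2025.

July 17, 2025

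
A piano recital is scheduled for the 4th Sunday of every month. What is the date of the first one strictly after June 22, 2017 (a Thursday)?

June 25, 2017

June 2017 starts on a Thursday; its first Sunday is the 4th, so the 4th Sunday is the 25th — June 25, 2017.
June 25, 2017 is after June 22, 2017, so that is the next one.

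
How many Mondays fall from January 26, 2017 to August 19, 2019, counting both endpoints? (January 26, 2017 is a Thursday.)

January 26, 2017 is a Thursday; the first Monday on or after it is January 30, 2017 (4 days later).
From January 30, 2017 to August 19, 2019: 335 + 365 + 231 = 931 days (rest of 2017, 2018, to August 19, 2019 in 2019).
931 ÷ 7 = 133 full weeks with remainder 0, so 133 more Mondays after the first → 134.

134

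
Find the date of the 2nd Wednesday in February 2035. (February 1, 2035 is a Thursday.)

February 2035 begins on a Thursday, so the first Wednesday is February 7 (6 days later).
The 2nd Wednesday is 1 weeks later: 7 + 7 = 14.

February 14, 2035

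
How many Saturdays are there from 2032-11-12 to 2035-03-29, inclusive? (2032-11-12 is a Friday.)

124

2032-11-12 is a Friday; the first Saturday on or after it is 2032-11-13 (1 day later).
From 2032-11-13 to 2035-03-29: 48 + 365 + 365 + 88 = 866 days (rest of 2032, 2033, 2034, to 2035-03-29 in 2035).
866 ÷ 7 = 123 full weeks with remainder 5, so 123 more Saturdays after the first → 124.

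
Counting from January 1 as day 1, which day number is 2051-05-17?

137

Days in months before May: 31 + 28 + 31 + 30 = 120.
Plus 17 days into May → day 137.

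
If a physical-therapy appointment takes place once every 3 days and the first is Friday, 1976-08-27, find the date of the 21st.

1976-10-26

The 21st occurrence is 20 intervals after the first: 20 × 3 = 60 days after 1976-08-27.
August has 31 days — 4 days to the end of August leaves 56.
September has 30 days (26 left).
26 days into October → 1976-10-26.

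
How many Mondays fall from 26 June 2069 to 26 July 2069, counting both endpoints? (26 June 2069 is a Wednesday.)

4

26 June 2069 is a Wednesday; the first Monday on or after it is 1 July 2069 (5 days later).
From 1 July 2069 to 26 July 2069 is 26 − 1 = 25 days.
25 ÷ 7 = 3 full weeks with remainder 4, so 3 more Mondays after the first → 4.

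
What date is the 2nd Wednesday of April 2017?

12 April 2017

April 2017 begins on a Saturday, so the first Wednesday is April 5 (4 days later).
The 2nd Wednesday is 1 weeks later: 5 + 7 = 12.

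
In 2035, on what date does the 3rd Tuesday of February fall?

2035-02-20

February 2035 begins on a Thursday, so the first Tuesday is February 6 (5 days later).
The 3rd Tuesday is 2 weeks later: 6 + 14 = 20.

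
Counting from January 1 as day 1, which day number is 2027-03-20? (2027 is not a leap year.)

79

Days in months before March: 31 + 28 = 59.
Plus 20 days into March → day 79.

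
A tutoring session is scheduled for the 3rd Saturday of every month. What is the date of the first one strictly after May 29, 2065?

Jun 20, 2065

May 2065 starts on a Friday; its first Saturday is the 2nd, so the 3rd Saturday is the 16th — May 16, 2065.
That is not after May 29, 2065, so look at Jun 2065.
Jun 2065 starts on a Monday; its first Saturday is the 6th, so the 3rd Saturday is the 20th — Jun 20, 2065.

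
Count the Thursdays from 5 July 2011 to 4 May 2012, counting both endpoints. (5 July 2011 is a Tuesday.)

44

5 July 2011 is a Tuesday; the first Thursday on or after it is 7 July 2011 (2 days later).
From 7 July 2011 to 4 May 2012: 24 + 31 + 30 + 31 + 30 + 31 + 31 + 29 + 31 + 30 + 4 = 302 days (rest of July, August, September, October, November, December, January, February, March, April, May).
302 ÷ 7 = 43 full weeks with remainder 1, so 43 more Thursdays after the first → 44.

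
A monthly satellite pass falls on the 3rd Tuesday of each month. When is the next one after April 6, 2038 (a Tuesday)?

April 2038 starts on a Thursday; its first Tuesday is the 6th, so the 3rd Tuesday is the 20th — April 20, 2038.
April 20, 2038 is after April 6, 2038, so that is the next one.

April 20, 2038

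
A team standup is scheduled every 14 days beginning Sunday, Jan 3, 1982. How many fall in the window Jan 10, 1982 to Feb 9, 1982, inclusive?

Occurrences land 14·i days after Jan 3, 1982 for i = 0, 1, 2, …
Jan 10, 1982 is 7 days after the start; 7 ÷ 14 = 0 remainder 7; since the remainder is 7, round up to i = 1. First occurrence in the window: #2 on Jan 17, 1982 (1×14 = 14 days in).
Feb 9, 1982 is 37 days after the start; 37 ÷ 14 = 2 remainder 9. Last occurrence in the window: #3 on Jan 31, 1982.
Occurrences #2 through #3: 2 in total.

2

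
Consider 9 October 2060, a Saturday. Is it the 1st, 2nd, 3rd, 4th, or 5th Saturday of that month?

Day 9 falls in week ⌈9/7⌉ of the month.
Days 1–7 hold the 1st Saturday, 8–14 the 2nd, 15–21 the 3rd, 22–28 the 4th, 29–31 the 5th.
9 is in the range for the 2nd.

2nd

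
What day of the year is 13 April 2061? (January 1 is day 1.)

103

Days in months before April: 31 + 28 + 31 = 90.
Plus 13 days into April → day 103.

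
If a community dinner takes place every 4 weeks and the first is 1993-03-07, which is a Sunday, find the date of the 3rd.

1993-05-02

The 3rd occurrence is 2 intervals after the first: 2 × 28 = 56 days after 1993-03-07.
March has 31 days — 24 days to the end of March leaves 32.
April has 30 days (2 left).
2 days into May → 1993-05-02.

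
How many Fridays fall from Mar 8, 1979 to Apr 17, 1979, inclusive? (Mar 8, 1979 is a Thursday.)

6

Mar 8, 1979 is a Thursday; the first Friday on or after it is Mar 9, 1979 (1 day later).
From Mar 9, 1979 to Apr 17, 1979: 22 + 17 = 39 days (rest of Mar, Apr).
39 ÷ 7 = 5 full weeks with remainder 4, so 5 more Fridays after the first → 6.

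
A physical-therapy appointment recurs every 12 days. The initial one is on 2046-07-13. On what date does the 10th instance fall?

2046-10-29

The 10th occurrence is 9 intervals after the first: 9 × 12 = 108 days after 2046-07-13.
July has 31 days — 18 days to the end of July leaves 90.
August has 31 days (59 left).
September has 30 days (29 left).
29 days into October → 2046-10-29.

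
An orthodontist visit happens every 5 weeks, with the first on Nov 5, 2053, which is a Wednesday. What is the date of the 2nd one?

The 2nd occurrence is 1 interval after the first: 1 × 35 = 35 days after Nov 5, 2053.
Nov has 30 days — 25 days to the end of Nov leaves 10.
10 days into Dec → Dec 10, 2053.

Dec 10, 2053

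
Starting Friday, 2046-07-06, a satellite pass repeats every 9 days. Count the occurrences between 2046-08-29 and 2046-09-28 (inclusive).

Occurrences land 9·i days after 2046-07-06 for i = 0, 1, 2, …
2046-08-29 is 54 days after the start; 54 ÷ 9 = 6 remainder 0. First occurrence in the window: #7 on 2046-08-29 (6×9 = 54 days in).
2046-09-28 is 84 days after the start; 84 ÷ 9 = 9 remainder 3. Last occurrence in the window: #10 on 2046-09-25.
Occurrences #7 through #10: 4 in total.

4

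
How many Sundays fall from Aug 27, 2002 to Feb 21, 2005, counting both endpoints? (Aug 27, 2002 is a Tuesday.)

Aug 27, 2002 is a Tuesday; the first Sunday on or after it is Sep 1, 2002 (5 days later).
From Sep 1, 2002 to Feb 21, 2005: 121 + 365 + 366 + 52 = 904 days (rest of 2002, 2003, 2004, to Feb 21, 2005 in 2005).
904 ÷ 7 = 129 full weeks with remainder 1, so 129 more Sundays after the first → 130.

130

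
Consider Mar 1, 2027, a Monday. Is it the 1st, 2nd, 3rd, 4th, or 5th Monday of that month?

Day 1 falls in week ⌈1/7⌉ of the month.
Days 1–7 hold the 1st Monday, 8–14 the 2nd, 15–21 the 3rd, 22–28 the 4th, 29–31 the 5th.
1 is in the range for the 1st.

1st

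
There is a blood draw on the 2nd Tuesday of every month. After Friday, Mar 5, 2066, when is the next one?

Mar 9, 2066

Mar 2066 starts on a Monday; its first Tuesday is the 2nd, so the 2nd Tuesday is the 9th — Mar 9, 2066.
Mar 9, 2066 is after Mar 5, 2066, so that is the next one.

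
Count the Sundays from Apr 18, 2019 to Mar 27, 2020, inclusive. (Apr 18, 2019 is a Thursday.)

49

Apr 18, 2019 is a Thursday; the first Sunday on or after it is Apr 21, 2019 (3 days later).
From Apr 21, 2019 to Mar 27, 2020: 254 + 87 = 341 days (rest of 2019, to Mar 27, 2020 in 2020).
341 ÷ 7 = 48 full weeks with remainder 5, so 48 more Sundays after the first → 49.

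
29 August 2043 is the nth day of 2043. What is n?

Days in months before August: 31 + 28 + 31 + 30 + 31 + 30 + 31 = 212.
Plus 29 days into August → day 241.

241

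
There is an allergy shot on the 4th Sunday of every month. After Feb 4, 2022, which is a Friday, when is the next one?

Feb 2022 starts on a Tuesday; its first Sunday is the 6th, so the 4th Sunday is the 27th — Feb 27, 2022.
Feb 27, 2022 is after Feb 4, 2022, so that is the next one.

Feb 27, 2022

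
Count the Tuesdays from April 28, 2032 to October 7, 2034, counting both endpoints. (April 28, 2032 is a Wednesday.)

April 28, 2032 is a Wednesday; the first Tuesday on or after it is May 4, 2032 (6 days later).
From May 4, 2032 to October 7, 2034: 241 + 365 + 280 = 886 days (rest of 2032, 2033, to October 7, 2034 in 2034).
886 ÷ 7 = 126 full weeks with remainder 4, so 126 more Tuesdays after the first → 127.

127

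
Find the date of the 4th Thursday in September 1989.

The first Thursday of September 1989 is September 7.
The 4th Thursday is 3 weeks later: 7 + 21 = 28.

September 28, 1989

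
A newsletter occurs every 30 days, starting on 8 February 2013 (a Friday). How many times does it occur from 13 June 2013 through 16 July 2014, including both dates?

13

Occurrences land 30·i days after 8 February 2013 for i = 0, 1, 2, …
13 June 2013 is 125 days after the start; 125 ÷ 30 = 4 remainder 5; since the remainder is 5, round up to i = 5. First occurrence in the window: #6 on 8 July 2013 (5×30 = 150 days in).
16 July 2014 is 523 days after the start; 523 ÷ 30 = 17 remainder 13. Last occurrence in the window: #18 on 3 July 2014.
Occurrences #6 through #18: 13 in total.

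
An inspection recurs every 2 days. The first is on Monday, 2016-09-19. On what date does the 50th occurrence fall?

2016-12-26

The 50th occurrence is 49 intervals after the first: 49 × 2 = 98 days after 2016-09-19.
September has 30 days — 11 days to the end of September leaves 87.
October has 31 days (56 left).
November has 30 days (26 left).
26 days into December → 2016-12-26.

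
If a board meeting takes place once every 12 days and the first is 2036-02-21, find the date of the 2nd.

2036-03-04

The 2nd occurrence is 1 interval after the first: 1 × 12 = 12 days after 2036-02-21.
February has 29 days — 8 days to the end of February leaves 4.
4 days into March → 2036-03-04.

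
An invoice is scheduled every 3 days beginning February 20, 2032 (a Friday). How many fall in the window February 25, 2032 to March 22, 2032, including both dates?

9

Occurrences land 3·i days after February 20, 2032 for i = 0, 1, 2, …
February 25, 2032 is 5 days after the start; 5 ÷ 3 = 1 remainder 2; since the remainder is 2, round up to i = 2. First occurrence in the window: #3 on February 26, 2032 (2×3 = 6 days in).
March 22, 2032 is 31 days after the start; 31 ÷ 3 = 10 remainder 1. Last occurrence in the window: #11 on March 21, 2032.
Occurrences #3 through #11: 9 in total.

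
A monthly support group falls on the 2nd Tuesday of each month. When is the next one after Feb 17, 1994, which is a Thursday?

Mar 8, 1994

Feb 1994 starts on a Tuesday; its first Tuesday is the 1st, so the 2nd Tuesday is the 8th — Feb 8, 1994.
That is not after Feb 17, 1994, so look at Mar 1994.
Mar 1994 starts on a Tuesday; its first Tuesday is the 1st, so the 2nd Tuesday is the 8th — Mar 8, 1994.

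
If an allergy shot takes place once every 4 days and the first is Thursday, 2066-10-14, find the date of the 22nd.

The 22nd occurrence is 21 intervals after the first: 21 × 4 = 84 days after 2066-10-14.
October has 31 days — 17 days to the end of October leaves 67.
November has 30 days (37 left).
December has 31 days (6 left).
6 days into January → 2067-01-06.

2067-01-06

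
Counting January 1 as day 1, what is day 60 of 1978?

Mar 1, 1978

Jan has 31 days (60 − 31 = 29 remain).
Feb has 28 days (29 − 28 = 1 remain).
1 into Mar → Mar 1.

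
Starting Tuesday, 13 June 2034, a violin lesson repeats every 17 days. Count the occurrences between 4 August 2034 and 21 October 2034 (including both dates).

4

Occurrences land 17·i days after 13 June 2034 for i = 0, 1, 2, …
4 August 2034 is 52 days after the start; 52 ÷ 17 = 3 remainder 1; since the remainder is 1, round up to i = 4. First occurrence in the window: #5 on 20 August 2034 (4×17 = 68 days in).
21 October 2034 is 130 days after the start; 130 ÷ 17 = 7 remainder 11. Last occurrence in the window: #8 on 10 October 2034.
Occurrences #5 through #8: 4 in total.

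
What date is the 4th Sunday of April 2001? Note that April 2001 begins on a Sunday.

April 2001 begins on a Sunday, so the first Sunday is April 1.
The 4th Sunday is 3 weeks later: 1 + 21 = 22.

2001-04-22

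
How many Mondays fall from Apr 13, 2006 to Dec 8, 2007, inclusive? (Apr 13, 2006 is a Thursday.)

Apr 13, 2006 is a Thursday; the first Monday on or after it is Apr 17, 2006 (4 days later).
From Apr 17, 2006 to Dec 8, 2007: 258 + 342 = 600 days (rest of 2006, to Dec 8, 2007 in 2007).
600 ÷ 7 = 85 full weeks with remainder 5, so 85 more Mondays after the first → 86.

86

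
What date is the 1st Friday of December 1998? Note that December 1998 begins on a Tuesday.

December 4, 1998

December 1998 begins on a Tuesday, so the first Friday is December 4 (3 days later).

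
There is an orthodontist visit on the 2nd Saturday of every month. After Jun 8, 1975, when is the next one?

Jun 1975 starts on a Sunday; its first Saturday is the 7th, so the 2nd Saturday is the 14th — Jun 14, 1975.
Jun 14, 1975 is after Jun 8, 1975, so that is the next one.

Jun 14, 1975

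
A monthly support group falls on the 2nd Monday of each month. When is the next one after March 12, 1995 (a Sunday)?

March 1995 starts on a Wednesday; its first Monday is the 6th, so the 2nd Monday is the 13th — March 13, 1995.
March 13, 1995 is after March 12, 1995, so that is the next one.

March 13, 1995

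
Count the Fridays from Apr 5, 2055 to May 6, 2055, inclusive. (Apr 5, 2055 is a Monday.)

Apr 5, 2055 is a Monday; the first Friday on or after it is Apr 9, 2055 (4 days later).
From Apr 9, 2055 to May 6, 2055: 21 + 6 = 27 days (rest of Apr, May).
27 ÷ 7 = 3 full weeks with remainder 6, so 3 more Fridays after the first → 4.

4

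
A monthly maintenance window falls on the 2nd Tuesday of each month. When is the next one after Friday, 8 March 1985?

March 1985 starts on a Friday; its first Tuesday is the 5th, so the 2nd Tuesday is the 12th — 12 March 1985.
12 March 1985 is after 8 March 1985, so that is the next one.

12 March 1985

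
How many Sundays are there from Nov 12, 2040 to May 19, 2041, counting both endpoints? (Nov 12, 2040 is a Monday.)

27

Nov 12, 2040 is a Monday; the first Sunday on or after it is Nov 18, 2040 (6 days later).
From Nov 18, 2040 to May 19, 2041: 12 + 31 + 31 + 28 + 31 + 30 + 19 = 182 days (rest of Nov, Dec, Jan, Feb, Mar, Apr, May).
182 ÷ 7 = 26 full weeks with remainder 0, so 26 more Sundays after the first → 27.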